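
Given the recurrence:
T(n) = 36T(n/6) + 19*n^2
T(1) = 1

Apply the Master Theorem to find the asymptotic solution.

a=36, b=6, f(n)=19*n^2. log_6(36) = 2. Case 2: T(n) = O(n^2 log n).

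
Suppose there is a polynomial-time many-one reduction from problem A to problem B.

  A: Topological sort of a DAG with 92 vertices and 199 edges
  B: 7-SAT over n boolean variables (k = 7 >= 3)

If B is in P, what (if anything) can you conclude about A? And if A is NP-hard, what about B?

A poly-time reduction A <=_p B means any A-instance can be transformed to a B-instance in poly time.
If B is in P: compose the reduction with B's poly-time algorithm to solve A in poly time, so A is in P.
If A is NP-hard: every NP problem reduces to A, which reduces to B; composing reductions, every NP problem reduces to B, so B is NP-hard.
(Here in fact A is P and B is NP-complete.)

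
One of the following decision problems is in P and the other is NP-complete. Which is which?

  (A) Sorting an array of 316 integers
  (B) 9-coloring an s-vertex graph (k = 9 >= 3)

(A) is P: merge sort runs in O(n log n).
(B) is NP-complete: graph k-coloring for k>=3 is NP-complete by reduction from 3-SAT.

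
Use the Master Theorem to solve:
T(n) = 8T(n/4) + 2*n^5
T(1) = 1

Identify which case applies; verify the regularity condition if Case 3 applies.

a=8, b=4, f(n)=2*n^5.
log_4(8) = 1.5 < 5.
f(n) = Omega(n^(1.5+epsilon)) for some epsilon > 0, so Case 3 is the candidate.
Regularity: a*f(n/b) = 8*2*(n/4)^5 = (8/1024)*2*n^5 <= c*f(n) with c = 8/1024 < 1. Satisfied.
Case 3: T(n) = Theta(n^5).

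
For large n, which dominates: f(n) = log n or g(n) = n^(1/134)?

g(n) = n^(1/134) grows faster: any positive power of n dominates log n.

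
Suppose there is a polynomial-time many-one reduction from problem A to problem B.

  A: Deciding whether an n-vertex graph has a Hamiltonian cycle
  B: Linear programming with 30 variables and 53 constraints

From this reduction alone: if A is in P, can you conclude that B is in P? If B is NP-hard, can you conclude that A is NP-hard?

A poly-time reduction A <=_p B transfers tractability DOWN (B easy => A easy) and hardness UP (A hard => B hard), not the reverse.
From A in P, the reduction alone does NOT give B in P: any problem in P trivially reduces to SAT, yet SAT is not known to be in P.
From B NP-hard, the reduction alone does NOT give A NP-hard: again, easy problems reduce to hard ones.
(Here in fact A is NP-complete and B is in P, so no such reduction is known -- its existence would imply P = NP; the analysis concerns only what the assumed reduction would or would not let you conclude.)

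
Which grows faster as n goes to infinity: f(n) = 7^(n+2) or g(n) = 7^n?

f(n) = 7^(n+2) and g(n) = 7^n are Theta of each other: 7^(n+2) = 7^2 * 7^n = Theta(7^n).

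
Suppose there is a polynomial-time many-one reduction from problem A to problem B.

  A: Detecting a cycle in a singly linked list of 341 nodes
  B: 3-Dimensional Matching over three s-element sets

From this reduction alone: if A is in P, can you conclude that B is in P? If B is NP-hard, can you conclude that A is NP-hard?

A poly-time reduction A <=_p B transfers tractability DOWN (B easy => A easy) and hardness UP (A hard => B hard), not the reverse.
From A in P, the reduction alone does NOT give B in P: any problem in P trivially reduces to SAT, yet SAT is not known to be in P.
From B NP-hard, the reduction alone does NOT give A NP-hard: again, easy problems reduce to hard ones.
(Here in fact A is P and B is NP-complete.)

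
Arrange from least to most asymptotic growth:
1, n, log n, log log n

Ordered by growth rate: 1 < log log n < log n < n.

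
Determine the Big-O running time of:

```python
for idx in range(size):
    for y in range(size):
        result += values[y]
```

Time complexity: O(n^2).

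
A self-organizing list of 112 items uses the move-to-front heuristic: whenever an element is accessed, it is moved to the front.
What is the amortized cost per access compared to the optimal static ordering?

With potential Phi = number of inversions between the MTF list and the optimal static list (at most C(112,2)), each access has amortized cost at most 2 * (cost under optimal static ordering). This is the move-to-front 2-competitiveness result.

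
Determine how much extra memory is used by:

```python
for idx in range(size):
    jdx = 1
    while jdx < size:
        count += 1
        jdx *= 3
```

Space complexity: O(1).
Only a constant amount of auxiliary storage is used; nothing grows with n.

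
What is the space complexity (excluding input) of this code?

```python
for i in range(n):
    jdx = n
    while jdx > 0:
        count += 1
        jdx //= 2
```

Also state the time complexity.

Space complexity: O(1).
Only a constant amount of auxiliary storage is used; nothing grows with n.
Time complexity: O(n log n).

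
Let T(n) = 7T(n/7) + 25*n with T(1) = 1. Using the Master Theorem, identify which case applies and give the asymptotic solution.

a=7, b=7, f(n)=25*n.
log_7(7) = 1, so n^(log_b(a)) = n.
f(n) = Theta(n), so Case 2 applies.
T(n) = Theta(n log n).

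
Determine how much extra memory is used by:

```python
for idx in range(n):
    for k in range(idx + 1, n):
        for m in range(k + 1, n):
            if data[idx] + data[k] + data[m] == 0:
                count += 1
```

Space complexity: O(1).
Only a constant amount of auxiliary storage is used; nothing grows with n.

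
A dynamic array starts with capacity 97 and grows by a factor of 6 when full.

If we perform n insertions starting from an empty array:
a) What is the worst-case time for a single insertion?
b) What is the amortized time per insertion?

(a) Worst-case single insertion: O(n) -- when the array is full at capacity c, the resize copies all c elements, and c can be Theta(n).
(b) Resizes happen at sizes 97, 582, 3492, ... Total copy cost for n insertions: 97 + 582 + ... = O(n) (geometric series with ratio 1/6). Amortized cost per insertion: O(n)/n = O(1).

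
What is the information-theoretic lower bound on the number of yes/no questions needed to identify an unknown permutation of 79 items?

There are 79! = 894618213078297528685144171539831652069808216779571907213868063227837990693501860533361810841010176000000000000000000 permutations. Each yes/no question gives at most 1 bit, so at least ceil(log_2(894618213078297528685144171539831652069808216779571907213868063227837990693501860533361810841010176000000000000000000)) = 389 questions are needed.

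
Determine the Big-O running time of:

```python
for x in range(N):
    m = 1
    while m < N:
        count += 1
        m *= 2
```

Time complexity: O(n log n).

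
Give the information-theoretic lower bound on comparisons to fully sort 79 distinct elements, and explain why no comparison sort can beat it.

A comparison sort is a binary decision tree whose leaves are the 79! = 894618213078297528685144171539831652069808216779571907213868063227837990693501860533361810841010176000000000000000000 possible output permutations. A binary tree with L leaves has height >= ceil(log_2(L)). So any comparison sort needs >= ceil(log_2(79!)) = 389 comparisons in the worst case.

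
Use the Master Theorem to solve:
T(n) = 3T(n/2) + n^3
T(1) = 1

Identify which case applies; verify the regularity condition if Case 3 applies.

a=3, b=2, f(n)=n^3.
log_2(3) = 1.585 < 3.
f(n) = Omega(n^(1.585+epsilon)) for some epsilon > 0, so Case 3 is the candidate.
Regularity: a*f(n/b) = 3*1*(n/2)^3 = (3/8)*1*n^3 <= c*f(n) with c = 3/8 < 1. Satisfied.
Case 3: T(n) = Theta(n^3).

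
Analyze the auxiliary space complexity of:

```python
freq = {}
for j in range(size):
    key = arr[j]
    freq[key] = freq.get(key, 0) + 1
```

Space complexity: O(n).
Auxiliary storage grows linearly with the input size n in the worst case.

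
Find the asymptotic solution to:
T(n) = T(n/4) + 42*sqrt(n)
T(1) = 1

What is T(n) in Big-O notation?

Each level contributes sqrt(n/4^k). Geometric series with ratio 1/sqrt(4) < 1 sums to O(sqrt(n)).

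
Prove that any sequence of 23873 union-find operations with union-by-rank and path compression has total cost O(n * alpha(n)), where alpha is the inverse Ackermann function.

Using Tarjan's analysis with rank-based potential function. Union-by-rank keeps tree height O(log n). Path compression flattens paths during find. For n = 23873 operations, total cost is O(n * alpha(n)), effectively O(n) since alpha grows incredibly slowly.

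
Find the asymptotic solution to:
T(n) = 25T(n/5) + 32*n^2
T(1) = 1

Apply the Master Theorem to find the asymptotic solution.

a=25, b=5, f(n)=32*n^2. log_5(25) = 2. Case 2: T(n) = O(n^2 log n).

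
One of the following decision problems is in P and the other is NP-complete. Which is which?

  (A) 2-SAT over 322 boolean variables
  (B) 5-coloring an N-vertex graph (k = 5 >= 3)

(A) is P: 2-SAT is solvable in linear time via implication-graph SCCs.
(B) is NP-complete: graph k-coloring for k>=3 is NP-complete by reduction from 3-SAT.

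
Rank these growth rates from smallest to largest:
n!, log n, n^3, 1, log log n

Ordered by growth rate: 1 < log log n < log n < n^3 < n!.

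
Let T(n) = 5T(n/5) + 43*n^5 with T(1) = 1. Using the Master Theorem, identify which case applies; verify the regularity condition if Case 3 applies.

a=5, b=5, f(n)=43*n^5.
log_5(5) = 1 < 5.
f(n) = Omega(n^(1+epsilon)) for some epsilon > 0, so Case 3 is the candidate.
Regularity: a*f(n/b) = 5*43*(n/5)^5 = (5/3125)*43*n^5 <= c*f(n) with c = 5/3125 < 1. Satisfied.
Case 3: T(n) = Theta(n^5).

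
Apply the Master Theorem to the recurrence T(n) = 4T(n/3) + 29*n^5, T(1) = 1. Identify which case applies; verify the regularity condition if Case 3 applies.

a=4, b=3, f(n)=29*n^5.
log_3(4) = 1.262 < 5.
f(n) = Omega(n^(1.262+epsilon)) for some epsilon > 0, so Case 3 is the candidate.
Regularity: a*f(n/b) = 4*29*(n/3)^5 = (4/243)*29*n^5 <= c*f(n) with c = 4/243 < 1. Satisfied.
Case 3: T(n) = Theta(n^5).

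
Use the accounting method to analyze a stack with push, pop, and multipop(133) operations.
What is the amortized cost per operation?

Assign 2 credits per push (1 for the push, 1 saved for a future pop). Each pop or element popped by multipop(133) uses 1 saved credit. Total credits never go negative, so amortized cost is O(1).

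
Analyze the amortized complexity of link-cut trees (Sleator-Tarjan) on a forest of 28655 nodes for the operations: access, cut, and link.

Link-cut trees represent the forest using splay trees over preferred paths. With potential Phi = sum over nodes of log(size of virtual subtree), each access on 28655 nodes is O(log 28655) = O(log n) amortized by the splay-tree access lemma. Cut and link are O(1) plus one access.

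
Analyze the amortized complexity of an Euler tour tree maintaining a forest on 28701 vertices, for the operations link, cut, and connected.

An Euler tour tree stores each tree's Euler tour as a balanced BST keyed by tour position. On 28701 vertices: link concatenates two tours via O(1) splits/joins of size <= 2*28701 (O(log n)); cut splits the tour at the two occurrences of the edge (O(log n)); connected compares BST roots (O(log n) to find the root). All O(log n) amortized.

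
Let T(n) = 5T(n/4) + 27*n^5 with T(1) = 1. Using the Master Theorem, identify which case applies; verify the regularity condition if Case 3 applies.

a=5, b=4, f(n)=27*n^5.
log_4(5) = 1.161 < 5.
f(n) = Omega(n^(1.161+epsilon)) for some epsilon > 0, so Case 3 is the candidate.
Regularity: a*f(n/b) = 5*27*(n/4)^5 = (5/1024)*27*n^5 <= c*f(n) with c = 5/1024 < 1. Satisfied.
Case 3: T(n) = Theta(n^5).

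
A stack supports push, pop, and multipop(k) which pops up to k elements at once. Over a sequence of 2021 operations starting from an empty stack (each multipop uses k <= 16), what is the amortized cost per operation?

Each element is pushed exactly once and popped at most once (whether by pop or as part of a multipop). So the total number of individual pops over the whole sequence is at most the number of pushes, which is at most 2021. Total work <= 2 * 2021, hence O(1) amortized per operation.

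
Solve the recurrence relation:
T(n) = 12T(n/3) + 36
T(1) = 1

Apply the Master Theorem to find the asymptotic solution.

a=12, b=3, f(n)=36. log_3(12) = 2.262. Case 1 of Master Theorem: T(n) = O(n^2.262).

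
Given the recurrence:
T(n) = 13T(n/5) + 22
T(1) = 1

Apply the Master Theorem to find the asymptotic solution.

a=13, b=5, f(n)=22. log_5(13) = 1.594. Case 1 of Master Theorem: T(n) = O(n^1.594).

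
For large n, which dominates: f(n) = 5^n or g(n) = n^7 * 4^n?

f(n) = 5^n grows faster: 5^n / (n^7 4^n) = (5/4)^n / n^7 -> infinity since 5/4 > 1.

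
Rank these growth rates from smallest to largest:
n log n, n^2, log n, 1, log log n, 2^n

Ordered by growth rate: 1 < log log n < log n < n log n < n^2 < 2^n.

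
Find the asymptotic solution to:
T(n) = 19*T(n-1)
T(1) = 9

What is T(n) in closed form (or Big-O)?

Each step multiplies by 19. T(n) = T(1)*19^(n-1) = 9*19^(n-1).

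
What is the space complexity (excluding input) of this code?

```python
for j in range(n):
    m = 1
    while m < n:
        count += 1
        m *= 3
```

Space complexity: O(1).
Only a constant amount of auxiliary storage is used; nothing grows with n.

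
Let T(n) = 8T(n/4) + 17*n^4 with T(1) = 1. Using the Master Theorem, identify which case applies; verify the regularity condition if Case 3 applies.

a=8, b=4, f(n)=17*n^4.
log_4(8) = 1.5 < 4.
f(n) = Omega(n^(1.5+epsilon)) for some epsilon > 0, so Case 3 is the candidate.
Regularity: a*f(n/b) = 8*17*(n/4)^4 = (8/256)*17*n^4 <= c*f(n) with c = 8/256 < 1. Satisfied.
Case 3: T(n) = Theta(n^4).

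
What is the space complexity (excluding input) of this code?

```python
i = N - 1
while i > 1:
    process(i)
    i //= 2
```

Space complexity: O(1).
Only a constant amount of auxiliary storage is used; nothing grows with n.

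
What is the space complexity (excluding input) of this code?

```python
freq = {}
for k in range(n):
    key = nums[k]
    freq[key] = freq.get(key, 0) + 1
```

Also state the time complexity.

Space complexity: O(n).
Auxiliary storage grows linearly with the input size n in the worst case.
Time complexity: O(n).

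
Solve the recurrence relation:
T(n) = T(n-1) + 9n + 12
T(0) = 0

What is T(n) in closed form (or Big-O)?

Dominant term in sum is 9*sum(i, i=1..n) = 9*n*(n+1)/2 = O(n^2).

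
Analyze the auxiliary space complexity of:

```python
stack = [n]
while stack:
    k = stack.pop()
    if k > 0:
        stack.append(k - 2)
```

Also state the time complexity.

Space complexity: O(1).
Only a constant amount of auxiliary storage is used; nothing grows with n.
Time complexity: O(n).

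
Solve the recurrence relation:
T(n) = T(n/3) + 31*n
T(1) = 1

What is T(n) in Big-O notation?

Geometric series: 31*n*(1 + 1/3 + 1/3^2 + ...) = O(n). T(n) = O(n).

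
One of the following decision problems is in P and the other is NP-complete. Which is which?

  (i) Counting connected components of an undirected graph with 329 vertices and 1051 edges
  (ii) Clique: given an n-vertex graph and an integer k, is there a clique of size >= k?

(i) is P: BFS/DFS visits each vertex and edge once: O(V+E).
(ii) is NP-complete: complement of Independent Set / Vertex Cover (with k part of the input).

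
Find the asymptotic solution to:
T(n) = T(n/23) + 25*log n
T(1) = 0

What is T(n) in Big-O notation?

Each of the log_23(n) levels adds O(log n). T(n) = O(log^2 n).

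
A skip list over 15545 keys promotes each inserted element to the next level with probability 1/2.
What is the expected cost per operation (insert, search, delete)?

Expected number of levels is O(log_2(15545)) = O(log n). A search visits O(1) expected nodes per level over O(log n) levels. Insert/delete are a search plus O(1) pointer updates per level. Expected O(log n) per operation.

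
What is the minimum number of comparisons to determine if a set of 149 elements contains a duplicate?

Determining if 149 elements are all distinct requires Omega(n log n) comparisons in the comparison model. This follows from the element distinctness lower bound.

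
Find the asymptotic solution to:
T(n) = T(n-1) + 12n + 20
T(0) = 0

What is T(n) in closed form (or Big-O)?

Dominant term in sum is 12*sum(i, i=1..n) = 12*n*(n+1)/2 = O(n^2).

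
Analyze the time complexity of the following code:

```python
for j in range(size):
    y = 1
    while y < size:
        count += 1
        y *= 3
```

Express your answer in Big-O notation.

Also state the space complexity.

Time complexity: O(n log n).
Space complexity: O(1).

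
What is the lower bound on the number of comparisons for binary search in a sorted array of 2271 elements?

With 2271 possible positions, we need at least ceil(log_2(2271)) = 12 comparisons. Each comparison splits the remaining candidates by at most half.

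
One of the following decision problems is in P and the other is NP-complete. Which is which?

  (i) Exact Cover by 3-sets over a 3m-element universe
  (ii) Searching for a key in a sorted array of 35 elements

(i) is NP-complete: one of Karp's 21 NP-complete problems.
(ii) is P: binary search runs in O(log n).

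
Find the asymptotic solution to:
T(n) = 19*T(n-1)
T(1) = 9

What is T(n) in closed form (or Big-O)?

Each step multiplies by 19. T(n) = T(1)*19^(n-1) = 9*19^(n-1).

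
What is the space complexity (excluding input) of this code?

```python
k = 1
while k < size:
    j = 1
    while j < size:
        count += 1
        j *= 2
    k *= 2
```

Space complexity: O(1).
Only a constant amount of auxiliary storage is used; nothing grows with n.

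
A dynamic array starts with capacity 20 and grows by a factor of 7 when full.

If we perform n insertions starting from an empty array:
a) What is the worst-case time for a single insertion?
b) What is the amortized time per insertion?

(a) Worst-case single insertion: O(n) -- when the array is full at capacity c, the resize copies all c elements, and c can be Theta(n).
(b) Resizes happen at sizes 20, 140, 980, ... Total copy cost for n insertions: 20 + 140 + ... = O(n) (geometric series with ratio 1/7). Amortized cost per insertion: O(n)/n = O(1).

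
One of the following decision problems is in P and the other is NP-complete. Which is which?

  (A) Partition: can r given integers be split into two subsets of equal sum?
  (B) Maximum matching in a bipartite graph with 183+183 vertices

(A) is NP-complete: Subset Sum reduces to it (one of Karp's 21 NP-complete problems).
(B) is P: Hopcroft-Karp runs in O(E sqrt(V)).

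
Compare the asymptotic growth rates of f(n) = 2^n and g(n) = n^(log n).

f(n) = 2^n grows faster: take logs: log(n^(log n)) = (log n)^2, log(2^n) = n log 2; n dominates (log n)^2.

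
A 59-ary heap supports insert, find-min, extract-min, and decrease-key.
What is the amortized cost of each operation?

The 59-ary heap has height O(log_59 n). Insert sifts up: O(log_59 n). Find-min reads the root: O(1). Extract-min sifts down comparing 59 children per level: O(59 * log_59 n). Decrease-key sifts up: O(log_59 n).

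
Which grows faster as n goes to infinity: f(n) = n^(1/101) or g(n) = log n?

f(n) = n^(1/101) grows faster: any positive power of n dominates log n.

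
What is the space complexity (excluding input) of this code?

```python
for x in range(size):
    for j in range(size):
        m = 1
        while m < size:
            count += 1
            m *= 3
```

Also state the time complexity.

Space complexity: O(1).
Only a constant amount of auxiliary storage is used; nothing grows with n.
Time complexity: O(n^2 log n).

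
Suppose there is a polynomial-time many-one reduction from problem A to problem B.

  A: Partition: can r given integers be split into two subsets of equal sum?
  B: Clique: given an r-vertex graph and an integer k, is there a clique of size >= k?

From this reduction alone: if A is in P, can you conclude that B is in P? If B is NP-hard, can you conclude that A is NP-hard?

A poly-time reduction A <=_p B transfers tractability DOWN (B easy => A easy) and hardness UP (A hard => B hard), not the reverse.
From A in P, the reduction alone does NOT give B in P: any problem in P trivially reduces to SAT, yet SAT is not known to be in P.
From B NP-hard, the reduction alone does NOT give A NP-hard: again, easy problems reduce to hard ones.
(Here in fact A is NP-complete and B is NP-complete.)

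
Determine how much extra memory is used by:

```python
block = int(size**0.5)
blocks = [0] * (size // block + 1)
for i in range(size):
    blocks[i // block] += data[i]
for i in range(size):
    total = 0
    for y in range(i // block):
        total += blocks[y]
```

Space complexity: O(sqrt(n)).
Storage scales with sqrt(n).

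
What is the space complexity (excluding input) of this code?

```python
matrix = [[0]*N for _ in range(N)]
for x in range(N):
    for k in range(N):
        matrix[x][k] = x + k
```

Space complexity: O(n^2).
A 2D structure of size n x n is allocated.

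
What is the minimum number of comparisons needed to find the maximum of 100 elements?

Finding the maximum requires 99 comparisons. Each comparison eliminates exactly one candidate. With 100 candidates, we need 99 eliminations.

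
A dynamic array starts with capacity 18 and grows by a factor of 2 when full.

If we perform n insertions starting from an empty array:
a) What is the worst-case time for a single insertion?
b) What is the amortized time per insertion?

(a) Worst-case single insertion: O(n) -- when the array is full at capacity c, the resize copies all c elements, and c can be Theta(n).
(b) Resizes happen at sizes 18, 36, 72, ... Total copy cost for n insertions: 18 + 36 + ... = O(n) (geometric series with ratio 1/2). Amortized cost per insertion: O(n)/n = O(1).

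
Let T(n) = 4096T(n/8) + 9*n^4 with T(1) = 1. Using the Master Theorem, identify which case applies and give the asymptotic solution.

a=4096, b=8, f(n)=9*n^4.
log_8(4096) = 4, so n^(log_b(a)) = n^4.
f(n) = Theta(n^4), so Case 2 applies.
T(n) = Theta(n^4 log n).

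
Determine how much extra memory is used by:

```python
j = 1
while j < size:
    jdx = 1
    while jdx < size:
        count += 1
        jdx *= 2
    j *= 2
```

Space complexity: O(1).
Only a constant amount of auxiliary storage is used; nothing grows with n.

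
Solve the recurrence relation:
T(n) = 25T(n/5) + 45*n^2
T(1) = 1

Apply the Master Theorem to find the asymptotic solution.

a=25, b=5, f(n)=45*n^2. log_5(25) = 2. Case 2: T(n) = O(n^2 log n).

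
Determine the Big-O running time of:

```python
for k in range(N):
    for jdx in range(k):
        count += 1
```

Time complexity: O(n^2).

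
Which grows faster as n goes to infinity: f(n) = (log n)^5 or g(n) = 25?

f(n) = (log n)^5 grows faster: any unbounded function dominates a constant.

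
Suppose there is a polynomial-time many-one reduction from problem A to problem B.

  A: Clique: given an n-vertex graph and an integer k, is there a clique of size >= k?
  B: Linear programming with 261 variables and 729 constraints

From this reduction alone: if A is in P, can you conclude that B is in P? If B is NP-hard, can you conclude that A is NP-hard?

A poly-time reduction A <=_p B transfers tractability DOWN (B easy => A easy) and hardness UP (A hard => B hard), not the reverse.
From A in P, the reduction alone does NOT give B in P: any problem in P trivially reduces to SAT, yet SAT is not known to be in P.
From B NP-hard, the reduction alone does NOT give A NP-hard: again, easy problems reduce to hard ones.
(Here in fact A is NP-complete and B is in P, so no such reduction is known -- its existence would imply P = NP; the analysis concerns only what the assumed reduction would or would not let you conclude.)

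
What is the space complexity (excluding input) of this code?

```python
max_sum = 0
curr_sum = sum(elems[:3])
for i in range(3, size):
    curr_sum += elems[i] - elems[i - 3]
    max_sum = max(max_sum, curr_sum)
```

Space complexity: O(1).
Only a constant amount of auxiliary storage is used; nothing grows with n.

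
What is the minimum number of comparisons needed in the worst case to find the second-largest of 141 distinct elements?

Lower bound: finding the max needs 141-1 comparisons. By the adversary weight-doubling argument, the max must personally win >= ceil(log_2(141)) = 8 comparisons; the 2nd-largest is among those 8 losers, needing 8-1 more comparisons. Total >= 141-1 + 8-1 = 147. A balanced knockout tournament achieves this.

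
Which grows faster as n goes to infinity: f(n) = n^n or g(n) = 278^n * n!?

g(n) = 278^n * n! grows faster: by Stirling n! ~ sqrt(2 pi n)(n/e)^n, so 278^n n! / n^n ~ (278/e)^n sqrt(2 pi n) -> infinity since 278/e > 1.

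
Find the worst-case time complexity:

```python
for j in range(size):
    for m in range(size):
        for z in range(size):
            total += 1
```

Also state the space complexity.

Time complexity: O(n^3).
Space complexity: O(1).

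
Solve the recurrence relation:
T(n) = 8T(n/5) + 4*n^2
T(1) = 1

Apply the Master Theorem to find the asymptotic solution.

a=8, b=5, f(n)=4*n^2. log_5(8) = 1.292 < 2. Case 3: T(n) = O(n^2).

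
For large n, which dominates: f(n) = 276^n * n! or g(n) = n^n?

f(n) = 276^n * n! grows faster: by Stirling n! ~ sqrt(2 pi n)(n/e)^n, so 276^n n! / n^n ~ (276/e)^n sqrt(2 pi n) -> infinity since 276/e > 1.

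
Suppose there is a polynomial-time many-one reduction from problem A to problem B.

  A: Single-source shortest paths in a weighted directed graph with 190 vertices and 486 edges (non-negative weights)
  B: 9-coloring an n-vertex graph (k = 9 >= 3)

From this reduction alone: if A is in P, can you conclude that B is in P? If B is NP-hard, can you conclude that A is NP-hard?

A poly-time reduction A <=_p B transfers tractability DOWN (B easy => A easy) and hardness UP (A hard => B hard), not the reverse.
From A in P, the reduction alone does NOT give B in P: any problem in P trivially reduces to SAT, yet SAT is not known to be in P.
From B NP-hard, the reduction alone does NOT give A NP-hard: again, easy problems reduce to hard ones.
(Here in fact A is P and B is NP-complete.)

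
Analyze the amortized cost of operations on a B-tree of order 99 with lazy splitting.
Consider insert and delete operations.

In a B-tree of order 99, a node splits when it has 99 keys. With lazy splitting, we use potential Phi = number of full nodes + number of near-empty nodes. Each split costs O(1) but reduces potential. Between splits, at least 49 insertions must occur in that node. Amortized structural cost is O(1) per operation, plus O(log_99 n) traversal.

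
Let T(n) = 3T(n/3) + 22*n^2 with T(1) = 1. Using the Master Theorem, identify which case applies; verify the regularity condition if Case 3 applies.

a=3, b=3, f(n)=22*n^2.
log_3(3) = 1 < 2.
f(n) = Omega(n^(1+epsilon)) for some epsilon > 0, so Case 3 is the candidate.
Regularity: a*f(n/b) = 3*22*(n/3)^2 = (3/9)*22*n^2 <= c*f(n) with c = 3/9 < 1. Satisfied.
Case 3: T(n) = Theta(n^2).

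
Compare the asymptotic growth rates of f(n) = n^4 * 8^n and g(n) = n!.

g(n) = n! grows faster: by Stirling n! ~ (n/e)^n sqrt(2*pi*n); (n/e)^n eventually dominates n^4 * 8^n.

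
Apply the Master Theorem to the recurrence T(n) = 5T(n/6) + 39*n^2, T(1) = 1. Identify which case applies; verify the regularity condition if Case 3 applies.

a=5, b=6, f(n)=39*n^2.
log_6(5) = 0.8982 < 2.
f(n) = Omega(n^(0.8982+epsilon)) for some epsilon > 0, so Case 3 is the candidate.
Regularity: a*f(n/b) = 5*39*(n/6)^2 = (5/36)*39*n^2 <= c*f(n) with c = 5/36 < 1. Satisfied.
Case 3: T(n) = Theta(n^2).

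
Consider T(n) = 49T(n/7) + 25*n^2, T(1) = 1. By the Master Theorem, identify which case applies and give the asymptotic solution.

a=49, b=7, f(n)=25*n^2.
log_7(49) = 2, so n^(log_b(a)) = n^2.
f(n) = Theta(n^2), so Case 2 applies.
T(n) = Theta(n^2 log n).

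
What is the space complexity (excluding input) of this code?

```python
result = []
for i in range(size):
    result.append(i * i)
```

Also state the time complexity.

Space complexity: O(n).
Auxiliary storage grows linearly with the input size n in the worst case.
Time complexity: O(n).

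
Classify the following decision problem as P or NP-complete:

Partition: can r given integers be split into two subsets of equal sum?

This problem is NP-complete: Subset Sum reduces to it (one of Karp's 21 NP-complete problems).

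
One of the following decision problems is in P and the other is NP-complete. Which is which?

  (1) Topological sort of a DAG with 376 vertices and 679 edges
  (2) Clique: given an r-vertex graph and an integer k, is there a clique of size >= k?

(1) is P: DFS-based topological sort runs in O(V+E).
(2) is NP-complete: complement of Independent Set / Vertex Cover (with k part of the input).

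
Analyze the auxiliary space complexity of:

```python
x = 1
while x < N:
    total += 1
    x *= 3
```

Space complexity: O(1).
Only a constant amount of auxiliary storage is used; nothing grows with n.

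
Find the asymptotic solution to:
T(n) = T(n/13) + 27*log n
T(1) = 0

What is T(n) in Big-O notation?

Each of the log_13(n) levels adds O(log n). T(n) = O(log^2 n).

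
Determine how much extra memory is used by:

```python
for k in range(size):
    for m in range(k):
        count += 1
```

Space complexity: O(1).
Only a constant amount of auxiliary storage is used; nothing grows with n.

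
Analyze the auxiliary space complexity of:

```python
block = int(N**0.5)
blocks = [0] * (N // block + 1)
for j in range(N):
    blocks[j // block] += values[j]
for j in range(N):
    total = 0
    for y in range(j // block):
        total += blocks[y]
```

Space complexity: O(sqrt(n)).
Storage scales with sqrt(n).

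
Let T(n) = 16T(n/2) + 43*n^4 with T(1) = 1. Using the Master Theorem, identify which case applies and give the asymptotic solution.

a=16, b=2, f(n)=43*n^4.
log_2(16) = 4, so n^(log_b(a)) = n^4.
f(n) = Theta(n^4), so Case 2 applies.
T(n) = Theta(n^4 log n).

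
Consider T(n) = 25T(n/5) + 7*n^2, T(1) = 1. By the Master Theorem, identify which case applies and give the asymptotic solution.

a=25, b=5, f(n)=7*n^2.
log_5(25) = 2, so n^(log_b(a)) = n^2.
f(n) = Theta(n^2), so Case 2 applies.
T(n) = Theta(n^2 log n).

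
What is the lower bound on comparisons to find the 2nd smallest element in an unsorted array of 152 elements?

Finding the 2nd smallest of 152 elements requires Omega(n) comparisons. Every element must participate in at least one comparison; otherwise it could be the 2nd smallest.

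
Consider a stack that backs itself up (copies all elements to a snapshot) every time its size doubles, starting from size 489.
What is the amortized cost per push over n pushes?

Backups occur at sizes 489, 978, 1956, ..., copying 489 + 978 + 1956 + ... <= 2n elements total (geometric series). Spread over n pushes, the amortized backup cost is O(1) per push.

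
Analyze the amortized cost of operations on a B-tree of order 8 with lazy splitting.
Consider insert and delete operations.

In a B-tree of order 8, a node splits when it has 8 keys. With lazy splitting, we use potential Phi = number of full nodes + number of near-empty nodes. Each split costs O(1) but reduces potential. Between splits, at least 4 insertions must occur in that node. Amortized structural cost is O(1) per operation, plus O(log_8 n) traversal.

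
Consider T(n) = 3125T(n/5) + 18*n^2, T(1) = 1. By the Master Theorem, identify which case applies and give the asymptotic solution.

a=3125, b=5, f(n)=18*n^2.
log_5(3125) = 5 > 2.
Since f(n) = O(n^2) is polynomially smaller than n^5, Case 1 applies.
T(n) = Theta(n^5).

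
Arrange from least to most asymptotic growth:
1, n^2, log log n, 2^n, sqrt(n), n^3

Ordered by growth rate: 1 < log log n < sqrt(n) < n^2 < n^3 < 2^n.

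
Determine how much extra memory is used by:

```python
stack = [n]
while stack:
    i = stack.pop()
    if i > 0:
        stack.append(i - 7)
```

Space complexity: O(1).
Only a constant amount of auxiliary storage is used; nothing grows with n.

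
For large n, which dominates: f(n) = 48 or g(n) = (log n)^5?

g(n) = (log n)^5 grows faster: any unbounded function dominates a constant.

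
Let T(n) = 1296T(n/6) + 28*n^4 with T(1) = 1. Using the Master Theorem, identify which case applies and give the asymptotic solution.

a=1296, b=6, f(n)=28*n^4.
log_6(1296) = 4, so n^(log_b(a)) = n^4.
f(n) = Theta(n^4), so Case 2 applies.
T(n) = Theta(n^4 log n).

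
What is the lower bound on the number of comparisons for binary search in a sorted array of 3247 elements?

With 3247 possible positions, we need at least ceil(log_2(3247)) = 12 comparisons. Each comparison splits the remaining candidates by at most half.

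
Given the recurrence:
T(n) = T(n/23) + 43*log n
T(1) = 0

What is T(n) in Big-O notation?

Each of the log_23(n) levels adds O(log n). T(n) = O(log^2 n).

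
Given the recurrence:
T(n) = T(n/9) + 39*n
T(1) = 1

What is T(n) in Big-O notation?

Geometric series: 39*n*(1 + 1/9 + 1/9^2 + ...) = O(n). T(n) = O(n).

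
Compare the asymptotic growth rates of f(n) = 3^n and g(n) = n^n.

g(n) = n^n grows faster: n^n / 3^n = (n/3)^n -> infinity once n > 3.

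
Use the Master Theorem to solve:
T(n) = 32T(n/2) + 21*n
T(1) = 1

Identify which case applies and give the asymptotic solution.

a=32, b=2, f(n)=21*n.
log_2(32) = 5 > 1.
Since f(n) = O(n^1) is polynomially smaller than n^5, Case 1 applies.
T(n) = Theta(n^5).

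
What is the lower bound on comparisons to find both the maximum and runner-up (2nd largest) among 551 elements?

Lower bound: finding the max needs 551-1 comparisons. By an adversary weight-doubling argument, the maximum element must personally win at least ceil(log_2(551)) = 10 comparisons in any correct algorithm. The 2nd largest is among those 10 direct losers, and distinguishing it requires 10-1 more comparisons. Total >= 551-1 + 10-1 = 559. A balanced tournament achieves this bound exactly.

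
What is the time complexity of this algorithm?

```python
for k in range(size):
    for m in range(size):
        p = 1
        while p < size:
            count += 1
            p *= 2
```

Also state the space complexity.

Time complexity: O(n^2 log n).
Space complexity: O(1).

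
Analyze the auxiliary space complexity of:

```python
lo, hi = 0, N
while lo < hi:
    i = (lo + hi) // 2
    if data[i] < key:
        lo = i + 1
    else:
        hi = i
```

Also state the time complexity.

Space complexity: O(1).
Only a constant amount of auxiliary storage is used; nothing grows with n.
Time complexity: O(log n).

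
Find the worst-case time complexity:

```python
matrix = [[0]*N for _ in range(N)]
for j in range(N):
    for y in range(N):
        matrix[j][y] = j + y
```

Time complexity: O(n^2).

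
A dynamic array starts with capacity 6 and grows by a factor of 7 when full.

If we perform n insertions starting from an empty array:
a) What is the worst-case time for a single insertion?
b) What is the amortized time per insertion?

(a) Worst-case single insertion: O(n) -- when the array is full at capacity c, the resize copies all c elements, and c can be Theta(n).
(b) Resizes happen at sizes 6, 42, 294, ... Total copy cost for n insertions: 6 + 42 + ... = O(n) (geometric series with ratio 1/7). Amortized cost per insertion: O(n)/n = O(1).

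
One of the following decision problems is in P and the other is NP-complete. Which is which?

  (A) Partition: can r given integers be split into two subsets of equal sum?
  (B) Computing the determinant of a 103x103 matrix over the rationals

(A) is NP-complete: Subset Sum reduces to it (one of Karp's 21 NP-complete problems).
(B) is P: Gaussian elimination runs in O(n^3).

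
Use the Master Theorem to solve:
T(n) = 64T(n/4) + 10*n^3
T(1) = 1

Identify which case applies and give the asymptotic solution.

a=64, b=4, f(n)=10*n^3.
log_4(64) = 3, so n^(log_b(a)) = n^3.
f(n) = Theta(n^3), so Case 2 applies.
T(n) = Theta(n^3 log n).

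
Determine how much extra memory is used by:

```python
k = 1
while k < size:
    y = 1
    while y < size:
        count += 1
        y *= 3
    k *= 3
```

Space complexity: O(1).
Only a constant amount of auxiliary storage is used; nothing grows with n.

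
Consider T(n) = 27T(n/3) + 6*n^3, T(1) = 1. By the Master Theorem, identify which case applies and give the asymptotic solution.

a=27, b=3, f(n)=6*n^3.
log_3(27) = 3, so n^(log_b(a)) = n^3.
f(n) = Theta(n^3), so Case 2 applies.
T(n) = Theta(n^3 log n).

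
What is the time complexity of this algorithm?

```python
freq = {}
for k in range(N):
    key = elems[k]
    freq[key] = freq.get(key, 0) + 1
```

Time complexity: O(n).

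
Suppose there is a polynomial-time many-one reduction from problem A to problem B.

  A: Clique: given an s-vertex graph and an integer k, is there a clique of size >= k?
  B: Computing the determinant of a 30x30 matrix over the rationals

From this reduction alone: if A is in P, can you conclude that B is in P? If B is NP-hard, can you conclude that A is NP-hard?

A poly-time reduction A <=_p B transfers tractability DOWN (B easy => A easy) and hardness UP (A hard => B hard), not the reverse.
From A in P, the reduction alone does NOT give B in P: any problem in P trivially reduces to SAT, yet SAT is not known to be in P.
From B NP-hard, the reduction alone does NOT give A NP-hard: again, easy problems reduce to hard ones.
(Here in fact A is NP-complete and B is in P, so no such reduction is known -- its existence would imply P = NP; the analysis concerns only what the assumed reduction would or would not let you conclude.)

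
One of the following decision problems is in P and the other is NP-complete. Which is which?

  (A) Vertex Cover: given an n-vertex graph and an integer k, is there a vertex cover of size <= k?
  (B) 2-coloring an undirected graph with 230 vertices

(A) is NP-complete: one of Karp's 21 NP-complete problems (with k part of the input; for any fixed constant k it is in P).
(B) is P: 2-coloring is bipartiteness testing via BFS, O(V+E).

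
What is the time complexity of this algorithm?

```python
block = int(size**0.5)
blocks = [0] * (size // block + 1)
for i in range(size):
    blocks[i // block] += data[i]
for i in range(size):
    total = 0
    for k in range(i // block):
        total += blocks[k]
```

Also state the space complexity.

Time complexity: O(n * sqrt(n)).
Space complexity: O(sqrt(n)).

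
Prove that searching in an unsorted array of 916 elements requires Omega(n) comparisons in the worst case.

An adversary can always place the target in the last position checked. Until all 916 positions are examined, the target might be in any unchecked position. Therefore 916 comparisons are necessary.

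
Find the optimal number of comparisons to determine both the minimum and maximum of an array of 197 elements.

Naive approach: 392 comparisons (196 for max + 196 for min).
Optimal: Compare elements in pairs first (floor(n/2) = 98 comparisons), then find max among winners and min among losers (98 comparisons each).
Total: ceil(3n/2) - 2 = 294 comparisons. An adversary argument shows this is also a lower bound.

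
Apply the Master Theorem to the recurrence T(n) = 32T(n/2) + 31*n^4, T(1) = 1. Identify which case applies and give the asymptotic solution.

a=32, b=2, f(n)=31*n^4.
log_2(32) = 5 > 4.
Since f(n) = O(n^4) is polynomially smaller than n^5, Case 1 applies.
T(n) = Theta(n^5).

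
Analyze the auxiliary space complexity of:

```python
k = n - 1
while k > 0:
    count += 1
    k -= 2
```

Space complexity: O(1).
Only a constant amount of auxiliary storage is used; nothing grows with n.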